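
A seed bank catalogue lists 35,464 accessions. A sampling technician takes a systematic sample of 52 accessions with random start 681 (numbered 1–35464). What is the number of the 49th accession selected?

33417

k = 35464/52 = 682
49th selection = r + (49−1)·k = 681 + 48×682 = 681 + 32736 = 33417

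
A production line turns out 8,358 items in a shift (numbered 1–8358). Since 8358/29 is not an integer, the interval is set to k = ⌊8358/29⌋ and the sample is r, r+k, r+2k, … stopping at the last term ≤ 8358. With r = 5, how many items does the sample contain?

k = ⌊8358/29⌋ = 288
Achieved size = ⌊(8358 − 5)/288⌋ + 1 = ⌊8353/288⌋ + 1 = 29 + 1 = 30
(last selection: 5 + 29×288 = 8357 ≤ 8358; next would be 8645 > 8358)

30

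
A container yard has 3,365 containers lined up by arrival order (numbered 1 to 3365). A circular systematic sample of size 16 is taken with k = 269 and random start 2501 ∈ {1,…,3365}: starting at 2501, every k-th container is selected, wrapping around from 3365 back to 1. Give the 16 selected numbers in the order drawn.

2501, 2770, 3039, 3308, 212, 481, 750, 1019, 1288, 1557, 1826, 2095, 2364, 2633, 2902, 3171

Selection 1: 2501
Selection 2: 2501 + 269 = 2770
Selection 3: 2770 + 269 = 3039
Selection 4: 3039 + 269 = 3308
Selection 5: 3308 + 269 = 3577 → 3577 − 3365 = 212
Selection 6: 212 + 269 = 481
Selection 7: 481 + 269 = 750
Selection 8: 750 + 269 = 1019
Selection 9: 1019 + 269 = 1288
Selection 10: 1288 + 269 = 1557
Selection 11: 1557 + 269 = 1826
Selection 12: 1826 + 269 = 2095
Selection 13: 2095 + 269 = 2364
Selection 14: 2364 + 269 = 2633
Selection 15: 2633 + 269 = 2902
Selection 16: 2902 + 269 = 3171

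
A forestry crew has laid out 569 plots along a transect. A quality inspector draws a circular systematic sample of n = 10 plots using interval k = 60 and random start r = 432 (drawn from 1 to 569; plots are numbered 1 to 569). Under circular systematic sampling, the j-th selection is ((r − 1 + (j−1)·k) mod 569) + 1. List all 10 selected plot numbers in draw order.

Selection 1: 432
Selection 2: 432 + 60 = 492
Selection 3: 492 + 60 = 552
Selection 4: 552 + 60 = 612 → 612 − 569 = 43
Selection 5: 43 + 60 = 103
Selection 6: 103 + 60 = 163
Selection 7: 163 + 60 = 223
Selection 8: 223 + 60 = 283
Selection 9: 283 + 60 = 343
Selection 10: 343 + 60 = 403

432, 492, 552, 43, 103, 163, 223, 283, 343, 403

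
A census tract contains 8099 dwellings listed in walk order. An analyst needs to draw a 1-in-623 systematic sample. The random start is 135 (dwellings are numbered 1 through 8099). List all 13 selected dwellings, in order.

dwelling 1: 135
dwelling 2: 135 + 623 = 758
dwelling 3: 758 + 623 = 1381
dwelling 4: 1381 + 623 = 2004
dwelling 5: 2004 + 623 = 2627
dwelling 6: 2627 + 623 = 3250
dwelling 7: 3250 + 623 = 3873
dwelling 8: 3873 + 623 = 4496
dwelling 9: 4496 + 623 = 5119
dwelling 10: 5119 + 623 = 5742
dwelling 11: 5742 + 623 = 6365
dwelling 12: 6365 + 623 = 6988
dwelling 13: 6988 + 623 = 7611

135, 758, 1381, 2004, 2627, 3250, 3873, 4496, 5119, 5742, 6365, 6988, 7611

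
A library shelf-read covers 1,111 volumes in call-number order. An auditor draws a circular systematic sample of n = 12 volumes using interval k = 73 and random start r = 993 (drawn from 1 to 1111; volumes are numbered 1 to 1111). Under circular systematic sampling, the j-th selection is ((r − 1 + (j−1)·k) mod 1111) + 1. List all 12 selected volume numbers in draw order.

Selection 1: 993
Selection 2: 993 + 73 = 1066
Selection 3: 1066 + 73 = 1139 → 1139 − 1111 = 28
Selection 4: 28 + 73 = 101
Selection 5: 101 + 73 = 174
Selection 6: 174 + 73 = 247
Selection 7: 247 + 73 = 320
Selection 8: 320 + 73 = 393
Selection 9: 393 + 73 = 466
Selection 10: 466 + 73 = 539
Selection 11: 539 + 73 = 612
Selection 12: 612 + 73 = 685

993, 1066, 28, 101, 174, 247, 320, 393, 466, 539, 612, 685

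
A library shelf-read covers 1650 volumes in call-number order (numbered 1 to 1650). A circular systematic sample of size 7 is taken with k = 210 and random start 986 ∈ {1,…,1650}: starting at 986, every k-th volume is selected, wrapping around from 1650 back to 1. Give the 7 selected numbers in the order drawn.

986, 1196, 1406, 1616, 176, 386, 596

Selection 1: 986
Selection 2: 986 + 210 = 1196
Selection 3: 1196 + 210 = 1406
Selection 4: 1406 + 210 = 1616
Selection 5: 1616 + 210 = 1826 → 1826 − 1650 = 176
Selection 6: 176 + 210 = 386
Selection 7: 386 + 210 = 596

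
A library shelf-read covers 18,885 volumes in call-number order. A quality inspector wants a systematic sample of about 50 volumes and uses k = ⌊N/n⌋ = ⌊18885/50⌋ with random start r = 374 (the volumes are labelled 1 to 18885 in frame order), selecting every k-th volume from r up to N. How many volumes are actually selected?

50

k = ⌊18885/50⌋ = 377
Achieved size = ⌊(18885 − 374)/377⌋ + 1 = ⌊18511/377⌋ + 1 = 49 + 1 = 50
(last selection: 374 + 49×377 = 18847 ≤ 18885; next would be 19224 > 18885)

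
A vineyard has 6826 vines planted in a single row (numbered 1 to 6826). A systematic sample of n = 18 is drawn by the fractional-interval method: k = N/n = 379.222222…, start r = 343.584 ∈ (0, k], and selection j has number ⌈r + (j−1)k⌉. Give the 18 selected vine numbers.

344, 723, 1103, 1482, 1861, 2240, 2619, 2999, 3378, 3757, 4136, 4516, 4895, 5274, 5653, 6032, 6412, 6791

j=1: r + 0k = 343.584 → ⌈·⌉ = 344
j=2: r + 1k = 722.806222… → ⌈·⌉ = 723
j=3: r + 2k = 1102.028444… → ⌈·⌉ = 1103
j=4: r + 3k = 1481.250666… → ⌈·⌉ = 1482
j=5: r + 4k = 1860.472888… → ⌈·⌉ = 1861
j=6: r + 5k = 2239.695111… → ⌈·⌉ = 2240
j=7: r + 6k = 2618.917333… → ⌈·⌉ = 2619
j=8: r + 7k = 2998.139555… → ⌈·⌉ = 2999
j=9: r + 8k = 3377.361777… → ⌈·⌉ = 3378
j=10: r + 9k = 3756.584 → ⌈·⌉ = 3757
j=11: r + 10k = 4135.806222… → ⌈·⌉ = 4136
j=12: r + 11k = 4515.028444… → ⌈·⌉ = 4516
j=13: r + 12k = 4894.250666… → ⌈·⌉ = 4895
j=14: r + 13k = 5273.472888… → ⌈·⌉ = 5274
j=15: r + 14k = 5652.695111… → ⌈·⌉ = 5653
j=16: r + 15k = 6031.917333… → ⌈·⌉ = 6032
j=17: r + 16k = 6411.139555… → ⌈·⌉ = 6412
j=18: r + 17k = 6790.361777… → ⌈·⌉ = 6791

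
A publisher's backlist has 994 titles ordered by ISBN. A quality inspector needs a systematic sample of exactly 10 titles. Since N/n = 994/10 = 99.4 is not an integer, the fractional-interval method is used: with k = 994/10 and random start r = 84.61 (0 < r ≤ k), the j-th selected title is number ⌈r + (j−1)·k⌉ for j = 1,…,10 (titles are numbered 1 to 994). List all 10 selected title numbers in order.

85, 185, 284, 383, 483, 582, 682, 781, 880, 980

j=1: r + 0k = 84.61 → ⌈·⌉ = 85
j=2: r + 1k = 184.01 → ⌈·⌉ = 185
j=3: r + 2k = 283.41 → ⌈·⌉ = 284
j=4: r + 3k = 382.81 → ⌈·⌉ = 383
j=5: r + 4k = 482.21 → ⌈·⌉ = 483
j=6: r + 5k = 581.61 → ⌈·⌉ = 582
j=7: r + 6k = 681.01 → ⌈·⌉ = 682
j=8: r + 7k = 780.41 → ⌈·⌉ = 781
j=9: r + 8k = 879.81 → ⌈·⌉ = 880
j=10: r + 9k = 979.21 → ⌈·⌉ = 980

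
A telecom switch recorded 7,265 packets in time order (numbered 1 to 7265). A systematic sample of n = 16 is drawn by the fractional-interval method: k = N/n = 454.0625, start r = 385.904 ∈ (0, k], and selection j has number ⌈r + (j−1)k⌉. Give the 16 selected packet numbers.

j=1: r + 0k = 385.904 → ⌈·⌉ = 386
j=2: r + 1k = 839.9665 → ⌈·⌉ = 840
j=3: r + 2k = 1294.029 → ⌈·⌉ = 1295
j=4: r + 3k = 1748.0915 → ⌈·⌉ = 1749
j=5: r + 4k = 2202.154 → ⌈·⌉ = 2203
j=6: r + 5k = 2656.2165 → ⌈·⌉ = 2657
j=7: r + 6k = 3110.279 → ⌈·⌉ = 3111
j=8: r + 7k = 3564.3415 → ⌈·⌉ = 3565
j=9: r + 8k = 4018.404 → ⌈·⌉ = 4019
j=10: r + 9k = 4472.4665 → ⌈·⌉ = 4473
j=11: r + 10k = 4926.529 → ⌈·⌉ = 4927
j=12: r + 11k = 5380.5915 → ⌈·⌉ = 5381
j=13: r + 12k = 5834.654 → ⌈·⌉ = 5835
j=14: r + 13k = 6288.7165 → ⌈·⌉ = 6289
j=15: r + 14k = 6742.779 → ⌈·⌉ = 6743
j=16: r + 15k = 7196.8415 → ⌈·⌉ = 7197

386, 840, 1295, 1749, 2203, 2657, 3111, 3565, 4019, 4473, 4927, 5381, 5835, 6289, 6743, 7197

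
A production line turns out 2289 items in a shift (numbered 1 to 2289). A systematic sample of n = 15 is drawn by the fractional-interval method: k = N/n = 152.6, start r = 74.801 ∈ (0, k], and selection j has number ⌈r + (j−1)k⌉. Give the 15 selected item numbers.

75, 228, 381, 533, 686, 838, 991, 1144, 1296, 1449, 1601, 1754, 1907, 2059, 2212

j=1: r + 0k = 74.801 → ⌈·⌉ = 75
j=2: r + 1k = 227.401 → ⌈·⌉ = 228
j=3: r + 2k = 380.001 → ⌈·⌉ = 381
j=4: r + 3k = 532.601 → ⌈·⌉ = 533
j=5: r + 4k = 685.201 → ⌈·⌉ = 686
j=6: r + 5k = 837.801 → ⌈·⌉ = 838
j=7: r + 6k = 990.401 → ⌈·⌉ = 991
j=8: r + 7k = 1143.001 → ⌈·⌉ = 1144
j=9: r + 8k = 1295.601 → ⌈·⌉ = 1296
j=10: r + 9k = 1448.201 → ⌈·⌉ = 1449
j=11: r + 10k = 1600.801 → ⌈·⌉ = 1601
j=12: r + 11k = 1753.401 → ⌈·⌉ = 1754
j=13: r + 12k = 1906.001 → ⌈·⌉ = 1907
j=14: r + 13k = 2058.601 → ⌈·⌉ = 2059
j=15: r + 14k = 2211.201 → ⌈·⌉ = 2212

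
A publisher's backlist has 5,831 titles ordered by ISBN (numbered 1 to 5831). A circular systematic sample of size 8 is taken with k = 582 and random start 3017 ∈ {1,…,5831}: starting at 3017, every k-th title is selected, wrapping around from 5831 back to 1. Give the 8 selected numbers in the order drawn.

3017, 3599, 4181, 4763, 5345, 96, 678, 1260

Selection 1: 3017
Selection 2: 3017 + 582 = 3599
Selection 3: 3599 + 582 = 4181
Selection 4: 4181 + 582 = 4763
Selection 5: 4763 + 582 = 5345
Selection 6: 5345 + 582 = 5927 → 5927 − 5831 = 96
Selection 7: 96 + 582 = 678
Selection 8: 678 + 582 = 1260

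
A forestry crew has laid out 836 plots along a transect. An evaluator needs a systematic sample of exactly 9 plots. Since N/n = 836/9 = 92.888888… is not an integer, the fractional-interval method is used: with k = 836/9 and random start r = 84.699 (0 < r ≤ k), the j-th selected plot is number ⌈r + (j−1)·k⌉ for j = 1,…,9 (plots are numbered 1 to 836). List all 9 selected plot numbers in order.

85, 178, 271, 364, 457, 550, 643, 735, 828

j=1: r + 0k = 84.699 → ⌈·⌉ = 85
j=2: r + 1k = 177.587888… → ⌈·⌉ = 178
j=3: r + 2k = 270.476777… → ⌈·⌉ = 271
j=4: r + 3k = 363.365666… → ⌈·⌉ = 364
j=5: r + 4k = 456.254555… → ⌈·⌉ = 457
j=6: r + 5k = 549.143444… → ⌈·⌉ = 550
j=7: r + 6k = 642.032333… → ⌈·⌉ = 643
j=8: r + 7k = 734.921222… → ⌈·⌉ = 735
j=9: r + 8k = 827.810111… → ⌈·⌉ = 828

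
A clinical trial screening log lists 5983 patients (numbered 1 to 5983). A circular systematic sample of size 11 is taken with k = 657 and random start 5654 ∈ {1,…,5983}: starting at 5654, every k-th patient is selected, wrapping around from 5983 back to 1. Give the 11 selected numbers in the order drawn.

Selection 1: 5654
Selection 2: 5654 + 657 = 6311 → 6311 − 5983 = 328
Selection 3: 328 + 657 = 985
Selection 4: 985 + 657 = 1642
Selection 5: 1642 + 657 = 2299
Selection 6: 2299 + 657 = 2956
Selection 7: 2956 + 657 = 3613
Selection 8: 3613 + 657 = 4270
Selection 9: 4270 + 657 = 4927
Selection 10: 4927 + 657 = 5584
Selection 11: 5584 + 657 = 6241 → 6241 − 5983 = 258

5654, 328, 985, 1642, 2299, 2956, 3613, 4270, 4927, 5584, 258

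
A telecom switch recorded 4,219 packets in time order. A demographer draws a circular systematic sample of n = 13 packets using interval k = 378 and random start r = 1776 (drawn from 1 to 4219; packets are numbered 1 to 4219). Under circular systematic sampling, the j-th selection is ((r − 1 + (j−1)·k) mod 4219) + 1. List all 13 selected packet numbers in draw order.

1776, 2154, 2532, 2910, 3288, 3666, 4044, 203, 581, 959, 1337, 1715, 2093

Selection 1: 1776
Selection 2: 1776 + 378 = 2154
Selection 3: 2154 + 378 = 2532
Selection 4: 2532 + 378 = 2910
Selection 5: 2910 + 378 = 3288
Selection 6: 3288 + 378 = 3666
Selection 7: 3666 + 378 = 4044
Selection 8: 4044 + 378 = 4422 → 4422 − 4219 = 203
Selection 9: 203 + 378 = 581
Selection 10: 581 + 378 = 959
Selection 11: 959 + 378 = 1337
Selection 12: 1337 + 378 = 1715
Selection 13: 1715 + 378 = 2093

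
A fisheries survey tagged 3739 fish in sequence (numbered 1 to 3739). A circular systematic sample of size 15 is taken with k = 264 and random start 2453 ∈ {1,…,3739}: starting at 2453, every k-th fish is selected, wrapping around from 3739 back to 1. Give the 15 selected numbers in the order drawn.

2453, 2717, 2981, 3245, 3509, 34, 298, 562, 826, 1090, 1354, 1618, 1882, 2146, 2410

Selection 1: 2453
Selection 2: 2453 + 264 = 2717
Selection 3: 2717 + 264 = 2981
Selection 4: 2981 + 264 = 3245
Selection 5: 3245 + 264 = 3509
Selection 6: 3509 + 264 = 3773 → 3773 − 3739 = 34
Selection 7: 34 + 264 = 298
Selection 8: 298 + 264 = 562
Selection 9: 562 + 264 = 826
Selection 10: 826 + 264 = 1090
Selection 11: 1090 + 264 = 1354
Selection 12: 1354 + 264 = 1618
Selection 13: 1618 + 264 = 1882
Selection 14: 1882 + 264 = 2146
Selection 15: 2146 + 264 = 2410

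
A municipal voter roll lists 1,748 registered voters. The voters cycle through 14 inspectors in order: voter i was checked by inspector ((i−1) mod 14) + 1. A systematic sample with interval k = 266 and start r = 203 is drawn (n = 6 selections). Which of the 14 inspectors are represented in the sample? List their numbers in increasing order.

Consecutive selections differ by k = 266, so their inspector numbers differ by 266 mod 14 = 0.
gcd(266, 14) = 14, so the sample visits 14/14 = 1 distinct residues mod 14.
Start 203 is inspector 7; the inspectors hit are 7.

7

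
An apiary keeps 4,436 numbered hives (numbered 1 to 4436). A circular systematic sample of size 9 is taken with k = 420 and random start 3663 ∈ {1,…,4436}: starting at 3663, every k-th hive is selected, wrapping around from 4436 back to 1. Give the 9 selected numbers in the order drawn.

3663, 4083, 67, 487, 907, 1327, 1747, 2167, 2587

Selection 1: 3663
Selection 2: 3663 + 420 = 4083
Selection 3: 4083 + 420 = 4503 → 4503 − 4436 = 67
Selection 4: 67 + 420 = 487
Selection 5: 487 + 420 = 907
Selection 6: 907 + 420 = 1327
Selection 7: 1327 + 420 = 1747
Selection 8: 1747 + 420 = 2167
Selection 9: 2167 + 420 = 2587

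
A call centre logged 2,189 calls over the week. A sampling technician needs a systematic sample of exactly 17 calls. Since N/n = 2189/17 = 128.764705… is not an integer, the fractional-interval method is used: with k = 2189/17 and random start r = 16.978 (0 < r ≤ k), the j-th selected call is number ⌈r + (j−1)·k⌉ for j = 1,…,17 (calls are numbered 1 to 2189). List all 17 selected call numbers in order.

j=1: r + 0k = 16.978 → ⌈·⌉ = 17
j=2: r + 1k = 145.742705… → ⌈·⌉ = 146
j=3: r + 2k = 274.507411… → ⌈·⌉ = 275
j=4: r + 3k = 403.272117… → ⌈·⌉ = 404
j=5: r + 4k = 532.036823… → ⌈·⌉ = 533
j=6: r + 5k = 660.801529… → ⌈·⌉ = 661
j=7: r + 6k = 789.566235… → ⌈·⌉ = 790
j=8: r + 7k = 918.330941… → ⌈·⌉ = 919
j=9: r + 8k = 1047.095647… → ⌈·⌉ = 1048
j=10: r + 9k = 1175.860352… → ⌈·⌉ = 1176
j=11: r + 10k = 1304.625058… → ⌈·⌉ = 1305
j=12: r + 11k = 1433.389764… → ⌈·⌉ = 1434
j=13: r + 12k = 1562.154470… → ⌈·⌉ = 1563
j=14: r + 13k = 1690.919176… → ⌈·⌉ = 1691
j=15: r + 14k = 1819.683882… → ⌈·⌉ = 1820
j=16: r + 15k = 1948.448588… → ⌈·⌉ = 1949
j=17: r + 16k = 2077.213294… → ⌈·⌉ = 2078

17, 146, 275, 404, 533, 661, 790, 919, 1048, 1176, 1305, 1434, 1563, 1691, 1820, 1949, 2078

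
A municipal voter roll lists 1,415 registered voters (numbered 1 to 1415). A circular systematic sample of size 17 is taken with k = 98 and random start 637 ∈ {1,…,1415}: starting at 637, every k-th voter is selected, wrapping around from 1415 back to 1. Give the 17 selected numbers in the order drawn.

Selection 1: 637
Selection 2: 637 + 98 = 735
Selection 3: 735 + 98 = 833
Selection 4: 833 + 98 = 931
Selection 5: 931 + 98 = 1029
Selection 6: 1029 + 98 = 1127
Selection 7: 1127 + 98 = 1225
Selection 8: 1225 + 98 = 1323
Selection 9: 1323 + 98 = 1421 → 1421 − 1415 = 6
Selection 10: 6 + 98 = 104
Selection 11: 104 + 98 = 202
Selection 12: 202 + 98 = 300
Selection 13: 300 + 98 = 398
Selection 14: 398 + 98 = 496
Selection 15: 496 + 98 = 594
Selection 16: 594 + 98 = 692
Selection 17: 692 + 98 = 790

637, 735, 833, 931, 1029, 1127, 1225, 1323, 6, 104, 202, 300, 398, 496, 594, 692, 790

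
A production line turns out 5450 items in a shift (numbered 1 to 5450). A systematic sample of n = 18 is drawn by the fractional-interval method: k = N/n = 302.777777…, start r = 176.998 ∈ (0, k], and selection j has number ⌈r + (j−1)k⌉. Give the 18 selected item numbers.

177, 480, 783, 1086, 1389, 1691, 1994, 2297, 2600, 2902, 3205, 3508, 3811, 4114, 4416, 4719, 5022, 5325

j=1: r + 0k = 176.998 → ⌈·⌉ = 177
j=2: r + 1k = 479.775777… → ⌈·⌉ = 480
j=3: r + 2k = 782.553555… → ⌈·⌉ = 783
j=4: r + 3k = 1085.331333… → ⌈·⌉ = 1086
j=5: r + 4k = 1388.109111… → ⌈·⌉ = 1389
j=6: r + 5k = 1690.886888… → ⌈·⌉ = 1691
j=7: r + 6k = 1993.664666… → ⌈·⌉ = 1994
j=8: r + 7k = 2296.442444… → ⌈·⌉ = 2297
j=9: r + 8k = 2599.220222… → ⌈·⌉ = 2600
j=10: r + 9k = 2901.998 → ⌈·⌉ = 2902
j=11: r + 10k = 3204.775777… → ⌈·⌉ = 3205
j=12: r + 11k = 3507.553555… → ⌈·⌉ = 3508
j=13: r + 12k = 3810.331333… → ⌈·⌉ = 3811
j=14: r + 13k = 4113.109111… → ⌈·⌉ = 4114
j=15: r + 14k = 4415.886888… → ⌈·⌉ = 4416
j=16: r + 15k = 4718.664666… → ⌈·⌉ = 4719
j=17: r + 16k = 5021.442444… → ⌈·⌉ = 5022
j=18: r + 17k = 5324.220222… → ⌈·⌉ = 5325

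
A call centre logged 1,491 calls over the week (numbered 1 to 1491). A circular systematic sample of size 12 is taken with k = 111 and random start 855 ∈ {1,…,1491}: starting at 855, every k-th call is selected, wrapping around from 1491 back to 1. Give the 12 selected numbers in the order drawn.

Selection 1: 855
Selection 2: 855 + 111 = 966
Selection 3: 966 + 111 = 1077
Selection 4: 1077 + 111 = 1188
Selection 5: 1188 + 111 = 1299
Selection 6: 1299 + 111 = 1410
Selection 7: 1410 + 111 = 1521 → 1521 − 1491 = 30
Selection 8: 30 + 111 = 141
Selection 9: 141 + 111 = 252
Selection 10: 252 + 111 = 363
Selection 11: 363 + 111 = 474
Selection 12: 474 + 111 = 585

855, 966, 1077, 1188, 1299, 1410, 30, 141, 252, 363, 474, 585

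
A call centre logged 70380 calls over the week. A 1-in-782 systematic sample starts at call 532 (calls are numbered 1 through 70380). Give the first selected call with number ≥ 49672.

k = 782
Steps past start: ⌈(49672 − 532)/782⌉ = ⌈49140/782⌉ = 63
Selected call: 532 + 63×782 = 49798

49798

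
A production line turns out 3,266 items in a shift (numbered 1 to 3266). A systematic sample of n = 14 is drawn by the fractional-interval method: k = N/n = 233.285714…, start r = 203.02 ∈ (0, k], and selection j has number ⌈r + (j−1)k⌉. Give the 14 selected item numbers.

204, 437, 670, 903, 1137, 1370, 1603, 1837, 2070, 2303, 2536, 2770, 3003, 3236

j=1: r + 0k = 203.02 → ⌈·⌉ = 204
j=2: r + 1k = 436.305714… → ⌈·⌉ = 437
j=3: r + 2k = 669.591428… → ⌈·⌉ = 670
j=4: r + 3k = 902.877142… → ⌈·⌉ = 903
j=5: r + 4k = 1136.162857… → ⌈·⌉ = 1137
j=6: r + 5k = 1369.448571… → ⌈·⌉ = 1370
j=7: r + 6k = 1602.734285… → ⌈·⌉ = 1603
j=8: r + 7k = 1836.02 → ⌈·⌉ = 1837
j=9: r + 8k = 2069.305714… → ⌈·⌉ = 2070
j=10: r + 9k = 2302.591428… → ⌈·⌉ = 2303
j=11: r + 10k = 2535.877142… → ⌈·⌉ = 2536
j=12: r + 11k = 2769.162857… → ⌈·⌉ = 2770
j=13: r + 12k = 3002.448571… → ⌈·⌉ = 3003
j=14: r + 13k = 3235.734285… → ⌈·⌉ = 3236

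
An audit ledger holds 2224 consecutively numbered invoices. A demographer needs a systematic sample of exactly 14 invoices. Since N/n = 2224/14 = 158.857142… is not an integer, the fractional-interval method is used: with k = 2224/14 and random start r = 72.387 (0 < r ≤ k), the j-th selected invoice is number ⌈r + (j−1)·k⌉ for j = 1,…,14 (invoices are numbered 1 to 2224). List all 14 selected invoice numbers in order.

73, 232, 391, 549, 708, 867, 1026, 1185, 1344, 1503, 1661, 1820, 1979, 2138

j=1: r + 0k = 72.387 → ⌈·⌉ = 73
j=2: r + 1k = 231.244142… → ⌈·⌉ = 232
j=3: r + 2k = 390.101285… → ⌈·⌉ = 391
j=4: r + 3k = 548.958428… → ⌈·⌉ = 549
j=5: r + 4k = 707.815571… → ⌈·⌉ = 708
j=6: r + 5k = 866.672714… → ⌈·⌉ = 867
j=7: r + 6k = 1025.529857… → ⌈·⌉ = 1026
j=8: r + 7k = 1184.387 → ⌈·⌉ = 1185
j=9: r + 8k = 1343.244142… → ⌈·⌉ = 1344
j=10: r + 9k = 1502.101285… → ⌈·⌉ = 1503
j=11: r + 10k = 1660.958428… → ⌈·⌉ = 1661
j=12: r + 11k = 1819.815571… → ⌈·⌉ = 1820
j=13: r + 12k = 1978.672714… → ⌈·⌉ = 1979
j=14: r + 13k = 2137.529857… → ⌈·⌉ = 2138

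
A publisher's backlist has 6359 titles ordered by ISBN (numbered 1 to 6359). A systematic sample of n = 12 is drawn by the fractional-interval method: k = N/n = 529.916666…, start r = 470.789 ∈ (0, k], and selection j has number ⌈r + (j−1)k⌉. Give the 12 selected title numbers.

471, 1001, 1531, 2061, 2591, 3121, 3651, 4181, 4711, 5241, 5770, 6300

j=1: r + 0k = 470.789 → ⌈·⌉ = 471
j=2: r + 1k = 1000.705666… → ⌈·⌉ = 1001
j=3: r + 2k = 1530.622333… → ⌈·⌉ = 1531
j=4: r + 3k = 2060.539 → ⌈·⌉ = 2061
j=5: r + 4k = 2590.455666… → ⌈·⌉ = 2591
j=6: r + 5k = 3120.372333… → ⌈·⌉ = 3121
j=7: r + 6k = 3650.289 → ⌈·⌉ = 3651
j=8: r + 7k = 4180.205666… → ⌈·⌉ = 4181
j=9: r + 8k = 4710.122333… → ⌈·⌉ = 4711
j=10: r + 9k = 5240.039 → ⌈·⌉ = 5241
j=11: r + 10k = 5769.955666… → ⌈·⌉ = 5770
j=12: r + 11k = 6299.872333… → ⌈·⌉ = 6300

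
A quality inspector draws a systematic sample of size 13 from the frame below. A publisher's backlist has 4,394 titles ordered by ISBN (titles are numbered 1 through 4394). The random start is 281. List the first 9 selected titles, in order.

281, 619, 957, 1295, 1633, 1971, 2309, 2647, 2985

k = N/n = 4394/13 = 338
title 1: 281
title 2: 281 + 338 = 619
title 3: 619 + 338 = 957
title 4: 957 + 338 = 1295
title 5: 1295 + 338 = 1633
title 6: 1633 + 338 = 1971
title 7: 1971 + 338 = 2309
title 8: 2309 + 338 = 2647
title 9: 2647 + 338 = 2985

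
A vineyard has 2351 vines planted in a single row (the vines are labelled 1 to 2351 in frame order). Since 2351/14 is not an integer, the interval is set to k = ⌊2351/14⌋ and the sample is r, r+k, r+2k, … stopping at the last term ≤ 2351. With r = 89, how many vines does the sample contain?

14

k = ⌊2351/14⌋ = 167
Achieved size = ⌊(2351 − 89)/167⌋ + 1 = ⌊2262/167⌋ + 1 = 13 + 1 = 14
(last selection: 89 + 13×167 = 2260 ≤ 2351; next would be 2427 > 2351)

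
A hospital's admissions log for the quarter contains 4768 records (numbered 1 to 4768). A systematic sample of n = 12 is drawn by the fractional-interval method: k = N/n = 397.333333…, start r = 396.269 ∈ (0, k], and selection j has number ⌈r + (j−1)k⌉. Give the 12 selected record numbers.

397, 794, 1191, 1589, 1986, 2383, 2781, 3178, 3575, 3973, 4370, 4767

j=1: r + 0k = 396.269 → ⌈·⌉ = 397
j=2: r + 1k = 793.602333… → ⌈·⌉ = 794
j=3: r + 2k = 1190.935666… → ⌈·⌉ = 1191
j=4: r + 3k = 1588.269 → ⌈·⌉ = 1589
j=5: r + 4k = 1985.602333… → ⌈·⌉ = 1986
j=6: r + 5k = 2382.935666… → ⌈·⌉ = 2383
j=7: r + 6k = 2780.269 → ⌈·⌉ = 2781
j=8: r + 7k = 3177.602333… → ⌈·⌉ = 3178
j=9: r + 8k = 3574.935666… → ⌈·⌉ = 3575
j=10: r + 9k = 3972.269 → ⌈·⌉ = 3973
j=11: r + 10k = 4369.602333… → ⌈·⌉ = 4370
j=12: r + 11k = 4766.935666… → ⌈·⌉ = 4767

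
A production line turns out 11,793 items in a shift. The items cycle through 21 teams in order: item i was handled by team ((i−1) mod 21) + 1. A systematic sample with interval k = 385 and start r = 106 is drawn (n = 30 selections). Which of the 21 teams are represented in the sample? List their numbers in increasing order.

1, 8, 15

Consecutive selections differ by k = 385, so their team numbers differ by 385 mod 21 = 7.
gcd(385, 21) = 7, so the sample visits 21/7 = 3 distinct residues mod 21.
Start 106 is team 1; the teams hit are 1, 8, 15.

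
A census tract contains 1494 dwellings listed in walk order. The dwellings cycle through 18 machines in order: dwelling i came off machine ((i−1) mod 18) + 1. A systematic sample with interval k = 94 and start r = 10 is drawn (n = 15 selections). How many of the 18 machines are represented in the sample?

9

Consecutive selections differ by k = 94, so their machine numbers differ by 94 mod 18 = 4.
gcd(94, 18) = 2, so the sample visits 18/2 = 9 distinct residues mod 18.
Start 10 is machine 10; the machines hit are 2, 4, 6, 8, 10, 12, 14, 16, 18.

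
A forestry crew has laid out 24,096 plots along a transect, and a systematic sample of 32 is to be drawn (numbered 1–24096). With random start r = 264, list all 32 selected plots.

k = N/n = 24096/32 = 753
plot 1: 264
plot 2: 264 + 753 = 1017
plot 3: 1017 + 753 = 1770
plot 4: 1770 + 753 = 2523
plot 5: 2523 + 753 = 3276
plot 6: 3276 + 753 = 4029
plot 7: 4029 + 753 = 4782
plot 8: 4782 + 753 = 5535
plot 9: 5535 + 753 = 6288
plot 10: 6288 + 753 = 7041
plot 11: 7041 + 753 = 7794
plot 12: 7794 + 753 = 8547
plot 13: 8547 + 753 = 9300
plot 14: 9300 + 753 = 10053
plot 15: 10053 + 753 = 10806
plot 16: 10806 + 753 = 11559
plot 17: 11559 + 753 = 12312
plot 18: 12312 + 753 = 13065
plot 19: 13065 + 753 = 13818
plot 20: 13818 + 753 = 14571
plot 21: 14571 + 753 = 15324
plot 22: 15324 + 753 = 16077
plot 23: 16077 + 753 = 16830
plot 24: 16830 + 753 = 17583
plot 25: 17583 + 753 = 18336
plot 26: 18336 + 753 = 19089
plot 27: 19089 + 753 = 19842
plot 28: 19842 + 753 = 20595
plot 29: 20595 + 753 = 21348
plot 30: 21348 + 753 = 22101
plot 31: 22101 + 753 = 22854
plot 32: 22854 + 753 = 23607

264, 1017, 1770, 2523, 3276, 4029, 4782, 5535, 6288, 7041, 7794, 8547, 9300, 10053, 10806, 11559, 12312, 13065, 13818, 14571, 15324, 16077, 16830, 17583, 18336, 19089, 19842, 20595, 21348, 22101, 22854, 23607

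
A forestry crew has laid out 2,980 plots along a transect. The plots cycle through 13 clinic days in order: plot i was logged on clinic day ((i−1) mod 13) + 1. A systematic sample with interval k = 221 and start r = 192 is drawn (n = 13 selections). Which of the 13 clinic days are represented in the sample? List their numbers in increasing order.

10

Consecutive selections differ by k = 221, so their clinic day numbers differ by 221 mod 13 = 0.
gcd(221, 13) = 13, so the sample visits 13/13 = 1 distinct residues mod 13.
Start 192 is clinic day 10; the clinic days hit are 10.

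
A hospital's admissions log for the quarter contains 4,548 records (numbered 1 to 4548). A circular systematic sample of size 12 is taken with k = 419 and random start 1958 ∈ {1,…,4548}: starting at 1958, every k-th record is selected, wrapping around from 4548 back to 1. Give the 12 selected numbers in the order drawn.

Selection 1: 1958
Selection 2: 1958 + 419 = 2377
Selection 3: 2377 + 419 = 2796
Selection 4: 2796 + 419 = 3215
Selection 5: 3215 + 419 = 3634
Selection 6: 3634 + 419 = 4053
Selection 7: 4053 + 419 = 4472
Selection 8: 4472 + 419 = 4891 → 4891 − 4548 = 343
Selection 9: 343 + 419 = 762
Selection 10: 762 + 419 = 1181
Selection 11: 1181 + 419 = 1600
Selection 12: 1600 + 419 = 2019

1958, 2377, 2796, 3215, 3634, 4053, 4472, 343, 762, 1181, 1600, 2019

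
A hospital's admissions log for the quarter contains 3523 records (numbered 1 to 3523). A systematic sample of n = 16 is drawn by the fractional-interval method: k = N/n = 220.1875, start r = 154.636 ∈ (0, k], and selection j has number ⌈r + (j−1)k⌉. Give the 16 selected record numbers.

155, 375, 596, 816, 1036, 1256, 1476, 1696, 1917, 2137, 2357, 2577, 2797, 3018, 3238, 3458

j=1: r + 0k = 154.636 → ⌈·⌉ = 155
j=2: r + 1k = 374.8235 → ⌈·⌉ = 375
j=3: r + 2k = 595.011 → ⌈·⌉ = 596
j=4: r + 3k = 815.1985 → ⌈·⌉ = 816
j=5: r + 4k = 1035.386 → ⌈·⌉ = 1036
j=6: r + 5k = 1255.5735 → ⌈·⌉ = 1256
j=7: r + 6k = 1475.761 → ⌈·⌉ = 1476
j=8: r + 7k = 1695.9485 → ⌈·⌉ = 1696
j=9: r + 8k = 1916.136 → ⌈·⌉ = 1917
j=10: r + 9k = 2136.3235 → ⌈·⌉ = 2137
j=11: r + 10k = 2356.511 → ⌈·⌉ = 2357
j=12: r + 11k = 2576.6985 → ⌈·⌉ = 2577
j=13: r + 12k = 2796.886 → ⌈·⌉ = 2797
j=14: r + 13k = 3017.0735 → ⌈·⌉ = 3018
j=15: r + 14k = 3237.261 → ⌈·⌉ = 3238
j=16: r + 15k = 3457.4485 → ⌈·⌉ = 3458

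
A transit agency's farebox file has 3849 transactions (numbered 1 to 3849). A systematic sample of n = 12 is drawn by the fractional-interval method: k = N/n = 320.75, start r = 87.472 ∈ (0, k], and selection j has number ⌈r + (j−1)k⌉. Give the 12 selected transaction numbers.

88, 409, 729, 1050, 1371, 1692, 2012, 2333, 2654, 2975, 3295, 3616

j=1: r + 0k = 87.472 → ⌈·⌉ = 88
j=2: r + 1k = 408.222 → ⌈·⌉ = 409
j=3: r + 2k = 728.972 → ⌈·⌉ = 729
j=4: r + 3k = 1049.722 → ⌈·⌉ = 1050
j=5: r + 4k = 1370.472 → ⌈·⌉ = 1371
j=6: r + 5k = 1691.222 → ⌈·⌉ = 1692
j=7: r + 6k = 2011.972 → ⌈·⌉ = 2012
j=8: r + 7k = 2332.722 → ⌈·⌉ = 2333
j=9: r + 8k = 2653.472 → ⌈·⌉ = 2654
j=10: r + 9k = 2974.222 → ⌈·⌉ = 2975
j=11: r + 10k = 3294.972 → ⌈·⌉ = 3295
j=12: r + 11k = 3615.722 → ⌈·⌉ = 3616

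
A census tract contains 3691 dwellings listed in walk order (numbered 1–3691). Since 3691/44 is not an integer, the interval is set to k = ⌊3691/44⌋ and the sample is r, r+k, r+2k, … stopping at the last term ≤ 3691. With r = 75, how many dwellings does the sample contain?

k = ⌊3691/44⌋ = 83
Achieved size = ⌊(3691 − 75)/83⌋ + 1 = ⌊3616/83⌋ + 1 = 43 + 1 = 44
(last selection: 75 + 43×83 = 3644 ≤ 3691; next would be 3727 > 3691)

44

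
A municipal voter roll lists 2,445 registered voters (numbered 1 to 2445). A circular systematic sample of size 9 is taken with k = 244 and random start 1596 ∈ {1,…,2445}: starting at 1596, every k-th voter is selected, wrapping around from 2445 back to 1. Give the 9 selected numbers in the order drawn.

Selection 1: 1596
Selection 2: 1596 + 244 = 1840
Selection 3: 1840 + 244 = 2084
Selection 4: 2084 + 244 = 2328
Selection 5: 2328 + 244 = 2572 → 2572 − 2445 = 127
Selection 6: 127 + 244 = 371
Selection 7: 371 + 244 = 615
Selection 8: 615 + 244 = 859
Selection 9: 859 + 244 = 1103

1596, 1840, 2084, 2328, 127, 371, 615, 859, 1103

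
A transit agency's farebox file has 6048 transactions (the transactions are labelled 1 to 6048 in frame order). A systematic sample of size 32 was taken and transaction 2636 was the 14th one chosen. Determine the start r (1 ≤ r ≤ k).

179

k = 6048/32 = 189
r = 2636 − (14−1)×189 = 2636 − 2457 = 179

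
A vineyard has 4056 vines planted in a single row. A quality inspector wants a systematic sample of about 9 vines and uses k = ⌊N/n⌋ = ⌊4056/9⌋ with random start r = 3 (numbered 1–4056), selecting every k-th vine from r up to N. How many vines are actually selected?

10

k = ⌊4056/9⌋ = 450
Achieved size = ⌊(4056 − 3)/450⌋ + 1 = ⌊4053/450⌋ + 1 = 9 + 1 = 10
(last selection: 3 + 9×450 = 4053 ≤ 4056; next would be 4503 > 4056)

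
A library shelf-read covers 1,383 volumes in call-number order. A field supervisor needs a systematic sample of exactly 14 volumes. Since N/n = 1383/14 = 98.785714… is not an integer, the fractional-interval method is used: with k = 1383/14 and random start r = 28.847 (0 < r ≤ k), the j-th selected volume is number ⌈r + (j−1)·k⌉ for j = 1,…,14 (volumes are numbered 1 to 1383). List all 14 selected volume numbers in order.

j=1: r + 0k = 28.847 → ⌈·⌉ = 29
j=2: r + 1k = 127.632714… → ⌈·⌉ = 128
j=3: r + 2k = 226.418428… → ⌈·⌉ = 227
j=4: r + 3k = 325.204142… → ⌈·⌉ = 326
j=5: r + 4k = 423.989857… → ⌈·⌉ = 424
j=6: r + 5k = 522.775571… → ⌈·⌉ = 523
j=7: r + 6k = 621.561285… → ⌈·⌉ = 622
j=8: r + 7k = 720.347 → ⌈·⌉ = 721
j=9: r + 8k = 819.132714… → ⌈·⌉ = 820
j=10: r + 9k = 917.918428… → ⌈·⌉ = 918
j=11: r + 10k = 1016.704142… → ⌈·⌉ = 1017
j=12: r + 11k = 1115.489857… → ⌈·⌉ = 1116
j=13: r + 12k = 1214.275571… → ⌈·⌉ = 1215
j=14: r + 13k = 1313.061285… → ⌈·⌉ = 1314

29, 128, 227, 326, 424, 523, 622, 721, 820, 918, 1017, 1116, 1215, 1314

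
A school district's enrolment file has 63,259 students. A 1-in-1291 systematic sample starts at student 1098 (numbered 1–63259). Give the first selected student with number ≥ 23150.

k = 1291
Steps past start: ⌈(23150 − 1098)/1291⌉ = ⌈22052/1291⌉ = 18
Selected student: 1098 + 18×1291 = 24336

24336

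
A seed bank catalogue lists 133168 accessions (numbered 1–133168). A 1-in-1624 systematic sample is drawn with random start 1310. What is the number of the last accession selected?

k = 1624
82nd selection = r + (82−1)·k = 1310 + 81×1624 = 1310 + 131544 = 132854

132854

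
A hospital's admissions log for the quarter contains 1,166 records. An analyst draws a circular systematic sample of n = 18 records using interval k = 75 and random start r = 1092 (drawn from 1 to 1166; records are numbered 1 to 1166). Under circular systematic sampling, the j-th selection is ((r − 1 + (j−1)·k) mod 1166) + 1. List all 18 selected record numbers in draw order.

Selection 1: 1092
Selection 2: 1092 + 75 = 1167 → 1167 − 1166 = 1
Selection 3: 1 + 75 = 76
Selection 4: 76 + 75 = 151
Selection 5: 151 + 75 = 226
Selection 6: 226 + 75 = 301
Selection 7: 301 + 75 = 376
Selection 8: 376 + 75 = 451
Selection 9: 451 + 75 = 526
Selection 10: 526 + 75 = 601
Selection 11: 601 + 75 = 676
Selection 12: 676 + 75 = 751
Selection 13: 751 + 75 = 826
Selection 14: 826 + 75 = 901
Selection 15: 901 + 75 = 976
Selection 16: 976 + 75 = 1051
Selection 17: 1051 + 75 = 1126
Selection 18: 1126 + 75 = 1201 → 1201 − 1166 = 35

1092, 1, 76, 151, 226, 301, 376, 451, 526, 601, 676, 751, 826, 901, 976, 1051, 1126, 35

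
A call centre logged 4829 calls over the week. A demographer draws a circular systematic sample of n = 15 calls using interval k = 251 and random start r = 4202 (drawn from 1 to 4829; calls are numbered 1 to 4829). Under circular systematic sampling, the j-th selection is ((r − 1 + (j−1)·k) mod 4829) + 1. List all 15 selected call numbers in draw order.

Selection 1: 4202
Selection 2: 4202 + 251 = 4453
Selection 3: 4453 + 251 = 4704
Selection 4: 4704 + 251 = 4955 → 4955 − 4829 = 126
Selection 5: 126 + 251 = 377
Selection 6: 377 + 251 = 628
Selection 7: 628 + 251 = 879
Selection 8: 879 + 251 = 1130
Selection 9: 1130 + 251 = 1381
Selection 10: 1381 + 251 = 1632
Selection 11: 1632 + 251 = 1883
Selection 12: 1883 + 251 = 2134
Selection 13: 2134 + 251 = 2385
Selection 14: 2385 + 251 = 2636
Selection 15: 2636 + 251 = 2887

4202, 4453, 4704, 126, 377, 628, 879, 1130, 1381, 1632, 1883, 2134, 2385, 2636, 2887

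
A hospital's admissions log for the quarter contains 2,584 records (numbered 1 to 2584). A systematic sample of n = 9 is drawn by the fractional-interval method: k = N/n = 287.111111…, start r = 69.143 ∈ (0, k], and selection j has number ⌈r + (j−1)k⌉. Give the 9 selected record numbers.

70, 357, 644, 931, 1218, 1505, 1792, 2079, 2367

j=1: r + 0k = 69.143 → ⌈·⌉ = 70
j=2: r + 1k = 356.254111… → ⌈·⌉ = 357
j=3: r + 2k = 643.365222… → ⌈·⌉ = 644
j=4: r + 3k = 930.476333… → ⌈·⌉ = 931
j=5: r + 4k = 1217.587444… → ⌈·⌉ = 1218
j=6: r + 5k = 1504.698555… → ⌈·⌉ = 1505
j=7: r + 6k = 1791.809666… → ⌈·⌉ = 1792
j=8: r + 7k = 2078.920777… → ⌈·⌉ = 2079
j=9: r + 8k = 2366.031888… → ⌈·⌉ = 2367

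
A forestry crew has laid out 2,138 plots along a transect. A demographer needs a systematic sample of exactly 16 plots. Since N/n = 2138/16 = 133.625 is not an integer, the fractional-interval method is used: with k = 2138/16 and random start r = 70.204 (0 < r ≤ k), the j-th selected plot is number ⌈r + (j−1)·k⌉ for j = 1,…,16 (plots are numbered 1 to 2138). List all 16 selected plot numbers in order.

71, 204, 338, 472, 605, 739, 872, 1006, 1140, 1273, 1407, 1541, 1674, 1808, 1941, 2075

j=1: r + 0k = 70.204 → ⌈·⌉ = 71
j=2: r + 1k = 203.829 → ⌈·⌉ = 204
j=3: r + 2k = 337.454 → ⌈·⌉ = 338
j=4: r + 3k = 471.079 → ⌈·⌉ = 472
j=5: r + 4k = 604.704 → ⌈·⌉ = 605
j=6: r + 5k = 738.329 → ⌈·⌉ = 739
j=7: r + 6k = 871.954 → ⌈·⌉ = 872
j=8: r + 7k = 1005.579 → ⌈·⌉ = 1006
j=9: r + 8k = 1139.204 → ⌈·⌉ = 1140
j=10: r + 9k = 1272.829 → ⌈·⌉ = 1273
j=11: r + 10k = 1406.454 → ⌈·⌉ = 1407
j=12: r + 11k = 1540.079 → ⌈·⌉ = 1541
j=13: r + 12k = 1673.704 → ⌈·⌉ = 1674
j=14: r + 13k = 1807.329 → ⌈·⌉ = 1808
j=15: r + 14k = 1940.954 → ⌈·⌉ = 1941
j=16: r + 15k = 2074.579 → ⌈·⌉ = 2075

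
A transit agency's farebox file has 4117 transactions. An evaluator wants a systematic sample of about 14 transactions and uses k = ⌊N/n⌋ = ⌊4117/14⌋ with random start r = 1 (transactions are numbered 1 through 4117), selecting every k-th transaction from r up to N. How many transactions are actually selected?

k = ⌊4117/14⌋ = 294
Achieved size = ⌊(4117 − 1)/294⌋ + 1 = ⌊4116/294⌋ + 1 = 14 + 1 = 15
(last selection: 1 + 14×294 = 4117 ≤ 4117; next would be 4411 > 4117)

15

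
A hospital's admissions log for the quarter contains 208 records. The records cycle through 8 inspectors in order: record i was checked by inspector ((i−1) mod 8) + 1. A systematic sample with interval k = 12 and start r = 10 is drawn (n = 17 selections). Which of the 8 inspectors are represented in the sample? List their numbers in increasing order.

Consecutive selections differ by k = 12, so their inspector numbers differ by 12 mod 8 = 4.
gcd(12, 8) = 4, so the sample visits 8/4 = 2 distinct residues mod 8.
Start 10 is inspector 2; the inspectors hit are 2, 6.

2, 6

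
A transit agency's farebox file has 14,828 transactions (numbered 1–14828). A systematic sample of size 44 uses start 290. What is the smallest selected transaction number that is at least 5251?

k = 14828/44 = 337
Steps past start: ⌈(5251 − 290)/337⌉ = ⌈4961/337⌉ = 15
Selected transaction: 290 + 15×337 = 5345

5345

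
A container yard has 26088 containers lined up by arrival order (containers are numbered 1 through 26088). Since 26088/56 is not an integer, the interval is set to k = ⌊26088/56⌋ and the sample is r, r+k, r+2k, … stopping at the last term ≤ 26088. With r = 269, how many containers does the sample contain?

56

k = ⌊26088/56⌋ = 465
Achieved size = ⌊(26088 − 269)/465⌋ + 1 = ⌊25819/465⌋ + 1 = 55 + 1 = 56
(last selection: 269 + 55×465 = 25844 ≤ 26088; next would be 26309 > 26088)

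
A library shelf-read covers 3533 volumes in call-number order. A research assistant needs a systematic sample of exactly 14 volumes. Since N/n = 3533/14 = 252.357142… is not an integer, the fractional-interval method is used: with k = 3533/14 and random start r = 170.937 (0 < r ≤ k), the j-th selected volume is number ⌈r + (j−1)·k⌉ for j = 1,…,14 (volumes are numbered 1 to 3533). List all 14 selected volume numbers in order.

171, 424, 676, 929, 1181, 1433, 1686, 1938, 2190, 2443, 2695, 2947, 3200, 3452

j=1: r + 0k = 170.937 → ⌈·⌉ = 171
j=2: r + 1k = 423.294142… → ⌈·⌉ = 424
j=3: r + 2k = 675.651285… → ⌈·⌉ = 676
j=4: r + 3k = 928.008428… → ⌈·⌉ = 929
j=5: r + 4k = 1180.365571… → ⌈·⌉ = 1181
j=6: r + 5k = 1432.722714… → ⌈·⌉ = 1433
j=7: r + 6k = 1685.079857… → ⌈·⌉ = 1686
j=8: r + 7k = 1937.437 → ⌈·⌉ = 1938
j=9: r + 8k = 2189.794142… → ⌈·⌉ = 2190
j=10: r + 9k = 2442.151285… → ⌈·⌉ = 2443
j=11: r + 10k = 2694.508428… → ⌈·⌉ = 2695
j=12: r + 11k = 2946.865571… → ⌈·⌉ = 2947
j=13: r + 12k = 3199.222714… → ⌈·⌉ = 3200
j=14: r + 13k = 3451.579857… → ⌈·⌉ = 3452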